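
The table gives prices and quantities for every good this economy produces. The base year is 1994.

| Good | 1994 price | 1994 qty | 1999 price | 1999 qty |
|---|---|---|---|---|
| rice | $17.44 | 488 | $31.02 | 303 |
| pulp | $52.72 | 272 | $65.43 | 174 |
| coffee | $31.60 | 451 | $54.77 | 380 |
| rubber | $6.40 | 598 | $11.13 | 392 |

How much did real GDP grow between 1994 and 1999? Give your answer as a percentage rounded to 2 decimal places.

Real GDP 1994 = Nominal GDP 1994 = 17.44·488 + 52.72·272 + 31.60·451 + 6.40·598 = 40929.36.
Real GDP 1999 (at 1994 prices) = 17.44·303 + 52.72·174 + 31.60·380 + 6.40·392 = 28974.40.
Real growth = 28974.40/40929.36 − 1 = -0.2921.

-29.21%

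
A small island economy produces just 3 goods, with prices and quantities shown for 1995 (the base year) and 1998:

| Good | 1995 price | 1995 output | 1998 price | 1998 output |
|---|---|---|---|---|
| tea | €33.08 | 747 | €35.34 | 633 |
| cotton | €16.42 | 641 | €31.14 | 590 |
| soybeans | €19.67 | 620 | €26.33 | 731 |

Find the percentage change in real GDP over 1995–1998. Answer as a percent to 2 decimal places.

-5.11%

Real GDP 1995 = Nominal GDP 1995 = 33.08·747 + 16.42·641 + 19.67·620 = 47431.38.
Real GDP 1998 (at 1995 prices) = 33.08·633 + 16.42·590 + 19.67·731 = 45006.21.
Real growth = 45006.21/47431.38 − 1 = -0.0511.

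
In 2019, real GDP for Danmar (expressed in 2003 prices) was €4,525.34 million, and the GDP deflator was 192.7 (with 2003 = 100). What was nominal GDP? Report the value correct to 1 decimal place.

€8,720.3 million

Nominal GDP = Real × (GDP deflator/100) = 4525.34 × 1.927 = 8720.33.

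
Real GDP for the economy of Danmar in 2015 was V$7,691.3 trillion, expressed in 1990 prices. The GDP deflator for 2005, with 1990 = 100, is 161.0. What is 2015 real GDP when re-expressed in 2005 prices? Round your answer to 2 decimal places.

V$12,382.99 trillion

Real GDP in 2005 prices = Real GDP in 1990 prices × (P_2005/P_1990) = 7691.3 × 1.610 = 12382.99.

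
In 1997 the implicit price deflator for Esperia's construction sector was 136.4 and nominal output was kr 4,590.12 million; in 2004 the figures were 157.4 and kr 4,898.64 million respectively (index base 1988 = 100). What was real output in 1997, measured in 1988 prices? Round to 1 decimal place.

kr 3,365.2 million

Real output = Nominal / (implicit price deflator/100) = 4590.12 / 1.364 = 3365.19.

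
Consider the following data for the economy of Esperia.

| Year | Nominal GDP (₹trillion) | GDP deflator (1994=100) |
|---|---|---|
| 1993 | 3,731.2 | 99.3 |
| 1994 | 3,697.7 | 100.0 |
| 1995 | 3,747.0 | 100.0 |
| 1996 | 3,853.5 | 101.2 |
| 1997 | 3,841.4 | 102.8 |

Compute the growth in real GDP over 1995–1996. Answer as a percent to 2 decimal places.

Real GDP 1995 = 3747.0/1.000 = 3747.00.
Real GDP 1996 = 3853.5/1.012 = 3807.81.
Change = 3807.81/3747.00 − 1 = 0.0162.

1.62%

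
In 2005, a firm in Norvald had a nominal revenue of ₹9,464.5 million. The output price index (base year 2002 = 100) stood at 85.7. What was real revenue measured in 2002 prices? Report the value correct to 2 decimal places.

Real revenue = Nominal / (output price index/100) = 9464.5 / 0.857 = 11043.76.

₹11,043.76 million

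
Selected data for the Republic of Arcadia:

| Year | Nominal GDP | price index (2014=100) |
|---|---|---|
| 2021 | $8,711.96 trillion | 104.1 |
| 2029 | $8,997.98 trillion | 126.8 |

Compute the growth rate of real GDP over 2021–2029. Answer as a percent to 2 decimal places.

-15.21%

Deflate each year: 2021 → 8711.96/1.041 = 8368.84; 2029 → 8997.98/1.268 = 7096.20.
So real GDP changed by 7096.20/8368.84 − 1 = -0.1521, i.e. -15.21%.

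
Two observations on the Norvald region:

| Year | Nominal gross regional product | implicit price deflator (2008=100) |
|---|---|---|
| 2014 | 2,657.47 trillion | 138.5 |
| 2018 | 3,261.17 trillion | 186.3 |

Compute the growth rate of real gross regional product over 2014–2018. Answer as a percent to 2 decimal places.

Real gross regional product 2014 = 2657.47 / 1.385 = 1918.75.
Real gross regional product 2018 = 3261.17 / 1.863 = 1750.49.
Real growth = 1750.49 / 1918.75 − 1 = -0.0877.

-8.77%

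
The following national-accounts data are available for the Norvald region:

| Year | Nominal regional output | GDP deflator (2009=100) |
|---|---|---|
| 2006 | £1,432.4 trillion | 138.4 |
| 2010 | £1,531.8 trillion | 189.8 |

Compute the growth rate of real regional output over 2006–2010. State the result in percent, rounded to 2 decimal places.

-22.02%

Real regional output 2006 = 1432.4 / 1.384 = 1034.97.
Real regional output 2010 = 1531.8 / 1.898 = 807.06.
Real growth = 807.06 / 1034.97 − 1 = -0.2202.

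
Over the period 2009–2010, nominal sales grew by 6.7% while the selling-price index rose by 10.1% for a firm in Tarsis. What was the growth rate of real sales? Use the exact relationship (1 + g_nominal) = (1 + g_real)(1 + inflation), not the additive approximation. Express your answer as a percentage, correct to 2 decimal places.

-3.09%

(1 + g_nom) = (1 + g_real)(1 + π), so g_real = 1.0670 / 1.1010 − 1 = -0.03088.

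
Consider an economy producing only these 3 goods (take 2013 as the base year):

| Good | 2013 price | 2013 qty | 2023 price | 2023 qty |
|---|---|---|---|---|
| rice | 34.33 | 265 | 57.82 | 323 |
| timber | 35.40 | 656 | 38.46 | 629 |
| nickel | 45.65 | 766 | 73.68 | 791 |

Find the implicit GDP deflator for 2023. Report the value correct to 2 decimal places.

145.61

Nominal GDP 2023 = 57.82·323 + 38.46·629 + 73.68·791 = 101148.08.
Real GDP 2023 (at 2013 prices) = 34.33·323 + 35.40·629 + 45.65·791 = 69464.34.
Deflator = Nominal/Real × 100 = 101148.08/69464.34 × 100 = 145.612.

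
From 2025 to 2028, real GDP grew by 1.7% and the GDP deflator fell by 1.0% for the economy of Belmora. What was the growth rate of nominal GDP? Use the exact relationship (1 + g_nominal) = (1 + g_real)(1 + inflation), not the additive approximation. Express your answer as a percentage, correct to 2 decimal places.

(1 + g_nom) = (1 + g_real)(1 + π) = 1.0170 × 0.9900 = 1.00683.

0.68%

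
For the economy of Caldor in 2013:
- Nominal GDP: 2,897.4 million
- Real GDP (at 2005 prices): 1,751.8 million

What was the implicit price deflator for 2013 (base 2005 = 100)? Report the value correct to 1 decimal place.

implicit price deflator = (Nominal / Real) × 100 = 2897.4 / 1751.8 × 100 = 165.40.

165.4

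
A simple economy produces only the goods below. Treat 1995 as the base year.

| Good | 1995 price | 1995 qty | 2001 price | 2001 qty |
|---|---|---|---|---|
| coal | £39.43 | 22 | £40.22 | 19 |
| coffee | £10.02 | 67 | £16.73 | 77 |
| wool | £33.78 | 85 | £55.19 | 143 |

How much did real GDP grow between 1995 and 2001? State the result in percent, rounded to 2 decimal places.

44.02%

Real GDP 1995 = Nominal GDP 1995 = 39.43·22 + 10.02·67 + 33.78·85 = 4410.10.
Real GDP 2001 (at 1995 prices) = 39.43·19 + 10.02·77 + 33.78·143 = 6351.25.
Real growth = 6351.25/4410.10 − 1 = 0.4402.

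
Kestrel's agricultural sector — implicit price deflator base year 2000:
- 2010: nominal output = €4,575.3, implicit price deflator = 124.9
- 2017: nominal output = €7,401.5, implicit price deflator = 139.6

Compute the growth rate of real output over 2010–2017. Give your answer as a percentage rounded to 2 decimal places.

44.74%

Deflate each year: 2010 → 4575.3/1.249 = 3663.17; 2017 → 7401.5/1.396 = 5301.93.
So real output changed by 5301.93/3663.17 − 1 = 0.4474, i.e. 44.74%.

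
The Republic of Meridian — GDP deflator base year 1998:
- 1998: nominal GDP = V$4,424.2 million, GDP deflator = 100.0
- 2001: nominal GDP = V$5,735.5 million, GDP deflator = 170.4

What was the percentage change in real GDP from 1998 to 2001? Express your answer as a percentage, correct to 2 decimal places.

-23.92%

Deflate each year: 1998 → 4424.2/1.000 = 4424.20; 2001 → 5735.5/1.704 = 3365.90.
So real GDP changed by 3365.90/4424.20 − 1 = -0.2392, i.e. -23.92%.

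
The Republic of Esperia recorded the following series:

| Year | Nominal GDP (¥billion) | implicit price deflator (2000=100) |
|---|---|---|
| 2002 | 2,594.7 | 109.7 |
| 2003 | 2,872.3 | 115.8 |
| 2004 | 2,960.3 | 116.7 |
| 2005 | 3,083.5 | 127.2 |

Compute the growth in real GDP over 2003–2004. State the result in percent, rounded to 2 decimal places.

2.27%

Real GDP 2003 = 2872.3/1.158 = 2480.40.
Real GDP 2004 = 2960.3/1.167 = 2536.68.
Change = 2536.68/2480.40 − 1 = 0.0227.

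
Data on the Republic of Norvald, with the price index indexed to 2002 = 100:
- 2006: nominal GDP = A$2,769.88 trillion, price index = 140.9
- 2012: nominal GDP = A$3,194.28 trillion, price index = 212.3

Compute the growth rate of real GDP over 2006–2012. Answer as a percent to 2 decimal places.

-23.46%

Deflate each year: 2006 → 2769.88/1.409 = 1965.85; 2012 → 3194.28/2.123 = 1504.61.
So real GDP changed by 1504.61/1965.85 − 1 = -0.2346, i.e. -23.46%.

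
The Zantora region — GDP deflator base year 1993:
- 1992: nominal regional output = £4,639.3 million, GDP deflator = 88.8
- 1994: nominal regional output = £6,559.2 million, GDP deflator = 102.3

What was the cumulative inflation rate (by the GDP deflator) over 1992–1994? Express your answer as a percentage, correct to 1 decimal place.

15.2%

Price-level change = 102.3 / 88.8 − 1 = 0.1520.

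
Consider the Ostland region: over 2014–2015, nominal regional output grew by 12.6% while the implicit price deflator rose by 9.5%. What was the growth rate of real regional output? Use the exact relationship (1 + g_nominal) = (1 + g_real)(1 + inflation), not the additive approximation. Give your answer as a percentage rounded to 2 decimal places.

(1 + g_nom) = (1 + g_real)(1 + π), so g_real = 1.1260 / 1.0950 − 1 = 0.02831.

2.83%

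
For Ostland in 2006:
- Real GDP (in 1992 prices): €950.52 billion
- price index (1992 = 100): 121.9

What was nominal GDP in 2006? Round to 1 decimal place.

€1,158.7 billion

Nominal GDP = Real × (price index/100) = 950.52 × 1.219 = 1158.68.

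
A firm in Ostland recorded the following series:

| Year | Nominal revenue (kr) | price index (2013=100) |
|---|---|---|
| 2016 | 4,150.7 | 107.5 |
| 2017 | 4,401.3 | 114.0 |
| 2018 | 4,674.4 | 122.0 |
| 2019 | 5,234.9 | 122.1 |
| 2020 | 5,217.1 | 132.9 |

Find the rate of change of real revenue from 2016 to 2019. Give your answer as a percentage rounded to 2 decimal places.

11.04%

Real revenue 2016 = 4150.7/1.075 = 3861.12.
Real revenue 2019 = 5234.9/1.221 = 4287.39.
Change = 4287.39/3861.12 − 1 = 0.1104.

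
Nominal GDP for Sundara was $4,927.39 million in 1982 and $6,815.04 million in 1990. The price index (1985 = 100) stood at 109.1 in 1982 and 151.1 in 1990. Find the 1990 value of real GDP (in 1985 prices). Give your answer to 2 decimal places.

$4,510.28 million

Real GDP = Nominal / (price index/100) = 6815.04 / 1.511 = 4510.28.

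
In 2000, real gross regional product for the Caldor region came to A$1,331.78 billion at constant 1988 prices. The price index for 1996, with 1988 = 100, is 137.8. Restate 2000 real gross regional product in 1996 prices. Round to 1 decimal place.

A$1,835.2 billion

Real gross regional product in 1996 prices = Real gross regional product in 1988 prices × (P_1996/P_1988) = 1331.78 × 1.378 = 1835.19.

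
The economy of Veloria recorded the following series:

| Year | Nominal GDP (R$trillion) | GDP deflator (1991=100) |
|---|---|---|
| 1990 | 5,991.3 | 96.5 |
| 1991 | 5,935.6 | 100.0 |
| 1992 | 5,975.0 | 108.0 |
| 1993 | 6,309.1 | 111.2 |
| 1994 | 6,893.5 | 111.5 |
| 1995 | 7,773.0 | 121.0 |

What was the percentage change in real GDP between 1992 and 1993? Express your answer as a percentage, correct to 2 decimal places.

Real GDP 1992 = 5975.0/1.080 = 5532.41.
Real GDP 1993 = 6309.1/1.112 = 5673.65.
Change = 5673.65/5532.41 − 1 = 0.0255.

2.55%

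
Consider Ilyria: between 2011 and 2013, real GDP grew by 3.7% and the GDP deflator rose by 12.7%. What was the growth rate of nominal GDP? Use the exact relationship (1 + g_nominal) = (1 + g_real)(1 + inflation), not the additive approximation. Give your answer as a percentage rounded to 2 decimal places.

(1 + g_nom) = (1 + g_real)(1 + π) = 1.0370 × 1.1270 = 1.16870.

16.87%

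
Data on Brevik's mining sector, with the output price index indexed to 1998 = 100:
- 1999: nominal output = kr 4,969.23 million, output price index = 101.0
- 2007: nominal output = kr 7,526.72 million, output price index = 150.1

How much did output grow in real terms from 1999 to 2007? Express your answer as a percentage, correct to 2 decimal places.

1.92%

Deflate each year: 1999 → 4969.23/1.010 = 4920.03; 2007 → 7526.72/1.501 = 5014.47.
So real output changed by 5014.47/4920.03 − 1 = 0.0192, i.e. 1.92%.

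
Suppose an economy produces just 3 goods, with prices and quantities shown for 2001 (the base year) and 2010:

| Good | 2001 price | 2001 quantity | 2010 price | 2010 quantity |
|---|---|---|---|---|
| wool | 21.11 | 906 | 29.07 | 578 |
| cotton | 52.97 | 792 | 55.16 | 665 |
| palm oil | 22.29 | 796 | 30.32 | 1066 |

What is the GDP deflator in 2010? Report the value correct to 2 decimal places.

120.53

Nominal GDP 2010 = 29.07·578 + 55.16·665 + 30.32·1066 = 85804.98.
Real GDP 2010 (at 2001 prices) = 21.11·578 + 52.97·665 + 22.29·1066 = 71187.77.
Deflator = Nominal/Real × 100 = 85804.98/71187.77 × 100 = 120.533.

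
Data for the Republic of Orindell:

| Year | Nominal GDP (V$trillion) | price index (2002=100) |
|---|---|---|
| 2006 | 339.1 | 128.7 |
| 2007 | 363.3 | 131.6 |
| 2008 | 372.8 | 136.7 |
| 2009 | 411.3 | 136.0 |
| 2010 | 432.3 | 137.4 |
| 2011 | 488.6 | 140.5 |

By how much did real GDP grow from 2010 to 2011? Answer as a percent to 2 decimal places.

Real GDP 2010 = 432.3/1.374 = 314.63.
Real GDP 2011 = 488.6/1.405 = 347.76.
Change = 347.76/314.63 − 1 = 0.1053.

10.53%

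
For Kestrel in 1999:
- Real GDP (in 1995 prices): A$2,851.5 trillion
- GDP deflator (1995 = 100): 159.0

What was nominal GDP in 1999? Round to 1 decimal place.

Nominal GDP = Real × (GDP deflator/100) = 2851.5 × 1.590 = 4533.89.

A$4,533.9 trillion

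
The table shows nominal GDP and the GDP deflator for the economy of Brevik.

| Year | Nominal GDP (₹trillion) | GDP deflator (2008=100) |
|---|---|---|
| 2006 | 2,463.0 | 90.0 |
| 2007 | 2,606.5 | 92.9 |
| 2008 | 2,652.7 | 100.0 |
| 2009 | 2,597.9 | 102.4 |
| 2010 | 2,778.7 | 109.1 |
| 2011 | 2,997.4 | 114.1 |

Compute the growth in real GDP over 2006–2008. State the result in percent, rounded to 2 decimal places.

-3.07%

Real GDP 2006 = 2463.0/0.900 = 2736.67.
Real GDP 2008 = 2652.7/1.000 = 2652.70.
Change = 2652.70/2736.67 − 1 = -0.0307.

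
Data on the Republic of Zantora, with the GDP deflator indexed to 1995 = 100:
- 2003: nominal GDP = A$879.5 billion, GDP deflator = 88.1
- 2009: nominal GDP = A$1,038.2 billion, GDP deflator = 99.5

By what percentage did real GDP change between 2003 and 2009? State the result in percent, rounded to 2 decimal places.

Deflate each year: 2003 → 879.5/0.881 = 998.30; 2009 → 1038.2/0.995 = 1043.42.
So real GDP changed by 1043.42/998.30 − 1 = 0.0452, i.e. 4.52%.

4.52%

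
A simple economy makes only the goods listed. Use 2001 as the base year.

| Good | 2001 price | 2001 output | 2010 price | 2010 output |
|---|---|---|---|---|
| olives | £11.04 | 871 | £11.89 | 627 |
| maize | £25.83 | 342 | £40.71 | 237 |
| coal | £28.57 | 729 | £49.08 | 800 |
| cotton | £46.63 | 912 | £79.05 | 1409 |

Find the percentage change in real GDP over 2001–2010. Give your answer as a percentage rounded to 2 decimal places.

24.20%

Real GDP 2001 = Nominal GDP 2001 = 11.04·871 + 25.83·342 + 28.57·729 + 46.63·912 = 81803.79.
Real GDP 2010 (at 2001 prices) = 11.04·627 + 25.83·237 + 28.57·800 + 46.63·1409 = 101601.46.
Real growth = 101601.46/81803.79 − 1 = 0.2420.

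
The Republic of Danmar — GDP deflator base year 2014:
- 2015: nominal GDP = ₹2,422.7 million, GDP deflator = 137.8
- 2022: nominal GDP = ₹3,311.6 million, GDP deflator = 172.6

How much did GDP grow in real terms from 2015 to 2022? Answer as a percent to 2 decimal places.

9.13%

Deflate each year: 2015 → 2422.7/1.378 = 1758.13; 2022 → 3311.6/1.726 = 1918.66.
So real GDP changed by 1918.66/1758.13 − 1 = 0.0913, i.e. 9.13%.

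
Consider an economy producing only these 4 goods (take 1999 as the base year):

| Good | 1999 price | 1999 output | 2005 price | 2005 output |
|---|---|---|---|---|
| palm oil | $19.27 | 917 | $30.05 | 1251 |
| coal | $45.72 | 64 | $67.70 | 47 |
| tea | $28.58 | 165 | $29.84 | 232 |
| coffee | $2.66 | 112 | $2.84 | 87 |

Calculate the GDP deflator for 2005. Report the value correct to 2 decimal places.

Nominal GDP 2005 = 30.05·1251 + 67.70·47 + 29.84·232 + 2.84·87 = 47944.41.
Real GDP 2005 (at 1999 prices) = 19.27·1251 + 45.72·47 + 28.58·232 + 2.66·87 = 33117.59.
Deflator = Nominal/Real × 100 = 47944.41/33117.59 × 100 = 144.770.

144.77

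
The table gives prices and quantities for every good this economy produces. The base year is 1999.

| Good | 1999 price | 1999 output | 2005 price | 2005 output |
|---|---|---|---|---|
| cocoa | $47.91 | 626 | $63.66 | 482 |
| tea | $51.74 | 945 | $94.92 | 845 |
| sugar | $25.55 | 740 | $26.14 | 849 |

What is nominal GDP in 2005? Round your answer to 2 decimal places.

$133084.38

Nominal GDP 2005 = Σ (p_2005 × q_2005) = 63.66·482 + 94.92·845 + 26.14·849 = 133084.38.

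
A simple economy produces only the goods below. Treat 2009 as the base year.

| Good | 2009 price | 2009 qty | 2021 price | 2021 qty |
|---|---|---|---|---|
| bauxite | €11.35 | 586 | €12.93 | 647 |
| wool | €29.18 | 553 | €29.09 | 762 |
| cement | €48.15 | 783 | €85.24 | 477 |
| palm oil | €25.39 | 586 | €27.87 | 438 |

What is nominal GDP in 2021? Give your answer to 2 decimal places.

Nominal GDP 2021 = Σ (p_2021 × q_2021) = 12.93·647 + 29.09·762 + 85.24·477 + 27.87·438 = 83398.83.

€83398.83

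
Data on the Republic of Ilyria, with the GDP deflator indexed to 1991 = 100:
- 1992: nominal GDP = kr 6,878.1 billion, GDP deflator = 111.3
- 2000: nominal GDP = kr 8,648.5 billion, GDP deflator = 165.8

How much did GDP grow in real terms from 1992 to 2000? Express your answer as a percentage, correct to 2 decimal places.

-15.59%

Deflate each year: 1992 → 6878.1/1.113 = 6179.78; 2000 → 8648.5/1.658 = 5216.22.
So real GDP changed by 5216.22/6179.78 − 1 = -0.1559, i.e. -15.59%.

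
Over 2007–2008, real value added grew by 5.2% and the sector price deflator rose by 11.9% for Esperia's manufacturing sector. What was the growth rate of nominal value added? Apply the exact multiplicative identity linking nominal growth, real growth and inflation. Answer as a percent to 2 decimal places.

(1 + g_nom) = (1 + g_real)(1 + π) = 1.0520 × 1.1190 = 1.17719.

17.72%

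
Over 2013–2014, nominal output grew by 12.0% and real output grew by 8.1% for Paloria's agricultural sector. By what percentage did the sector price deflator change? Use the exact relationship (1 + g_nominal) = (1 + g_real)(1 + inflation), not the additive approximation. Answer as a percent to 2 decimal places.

(1 + g_nom) = (1 + g_real)(1 + π), so π = 1.1200 / 1.0810 − 1 = 0.03608.

3.61%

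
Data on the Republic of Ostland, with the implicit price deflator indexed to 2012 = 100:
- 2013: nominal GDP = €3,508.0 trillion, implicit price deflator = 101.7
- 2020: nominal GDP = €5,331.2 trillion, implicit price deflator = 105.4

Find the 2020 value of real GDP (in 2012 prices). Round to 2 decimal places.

€5,058.06 trillion

Real GDP = Nominal / (implicit price deflator/100) = 5331.2 / 1.054 = 5058.06.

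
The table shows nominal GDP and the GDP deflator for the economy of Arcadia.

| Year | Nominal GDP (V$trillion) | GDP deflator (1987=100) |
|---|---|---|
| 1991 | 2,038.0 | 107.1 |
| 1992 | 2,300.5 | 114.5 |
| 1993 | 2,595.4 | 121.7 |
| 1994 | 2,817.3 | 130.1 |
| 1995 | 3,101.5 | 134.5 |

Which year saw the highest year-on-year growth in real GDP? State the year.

1995

1992: real = 2300.5/1.145 = 2009.17; growth vs 1991 (1902.89) = 5.59%.
1993: real = 2595.4/1.217 = 2132.62; growth vs 1992 (2009.17) = 6.14%.
1994: real = 2817.3/1.301 = 2165.49; growth vs 1993 (2132.62) = 1.54%.
1995: real = 3101.5/1.345 = 2305.95; growth vs 1994 (2165.49) = 6.49%.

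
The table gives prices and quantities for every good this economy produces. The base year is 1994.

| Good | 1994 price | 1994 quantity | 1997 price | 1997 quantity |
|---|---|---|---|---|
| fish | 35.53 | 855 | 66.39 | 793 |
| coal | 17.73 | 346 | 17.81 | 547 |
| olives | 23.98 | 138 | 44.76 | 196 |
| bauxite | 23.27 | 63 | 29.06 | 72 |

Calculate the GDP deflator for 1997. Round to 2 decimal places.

165.55

Nominal GDP 1997 = 66.39·793 + 17.81·547 + 44.76·196 + 29.06·72 = 73254.62.
Real GDP 1997 (at 1994 prices) = 35.53·793 + 17.73·547 + 23.98·196 + 23.27·72 = 44249.12.
Deflator = Nominal/Real × 100 = 73254.62/44249.12 × 100 = 165.550.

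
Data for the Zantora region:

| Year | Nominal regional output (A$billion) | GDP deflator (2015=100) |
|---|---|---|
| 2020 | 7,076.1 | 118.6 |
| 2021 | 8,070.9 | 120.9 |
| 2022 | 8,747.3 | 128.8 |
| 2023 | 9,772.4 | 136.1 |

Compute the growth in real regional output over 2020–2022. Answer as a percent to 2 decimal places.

Real regional output 2020 = 7076.1/1.186 = 5966.36.
Real regional output 2022 = 8747.3/1.288 = 6791.38.
Change = 6791.38/5966.36 − 1 = 0.1383.

13.83%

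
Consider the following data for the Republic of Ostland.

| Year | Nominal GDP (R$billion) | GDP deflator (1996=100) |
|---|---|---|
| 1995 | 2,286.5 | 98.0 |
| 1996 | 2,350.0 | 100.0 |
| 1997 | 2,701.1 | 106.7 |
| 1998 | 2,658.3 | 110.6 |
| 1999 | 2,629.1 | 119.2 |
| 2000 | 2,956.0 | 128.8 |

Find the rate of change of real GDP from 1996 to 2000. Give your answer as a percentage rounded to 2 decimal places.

-2.34%

Real GDP 1996 = 2350.0/1.000 = 2350.00.
Real GDP 2000 = 2956.0/1.288 = 2295.03.
Change = 2295.03/2350.00 − 1 = -0.0234.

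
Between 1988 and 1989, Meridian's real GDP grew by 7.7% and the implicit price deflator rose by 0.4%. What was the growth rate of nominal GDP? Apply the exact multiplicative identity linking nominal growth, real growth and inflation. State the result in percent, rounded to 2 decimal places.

(1 + g_nom) = (1 + g_real)(1 + π) = 1.0770 × 1.0040 = 1.08131.

8.13%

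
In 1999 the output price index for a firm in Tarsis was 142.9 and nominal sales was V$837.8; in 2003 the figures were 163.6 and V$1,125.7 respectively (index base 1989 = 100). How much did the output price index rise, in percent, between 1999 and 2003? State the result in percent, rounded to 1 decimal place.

Price-level change = 163.6 / 142.9 − 1 = 0.1449.

14.5%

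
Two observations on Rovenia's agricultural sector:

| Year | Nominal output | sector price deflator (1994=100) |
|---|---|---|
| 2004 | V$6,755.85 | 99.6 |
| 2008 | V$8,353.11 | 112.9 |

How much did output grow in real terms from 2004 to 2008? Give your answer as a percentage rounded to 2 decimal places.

9.08%

Deflate each year: 2004 → 6755.85/0.996 = 6782.98; 2008 → 8353.11/1.129 = 7398.68.
So real output changed by 7398.68/6782.98 − 1 = 0.0908, i.e. 9.08%.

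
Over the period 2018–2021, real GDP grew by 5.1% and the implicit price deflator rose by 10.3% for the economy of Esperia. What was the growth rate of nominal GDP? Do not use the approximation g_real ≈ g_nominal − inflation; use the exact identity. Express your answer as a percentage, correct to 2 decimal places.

(1 + g_nom) = (1 + g_real)(1 + π) = 1.0510 × 1.1030 = 1.15925.

15.93%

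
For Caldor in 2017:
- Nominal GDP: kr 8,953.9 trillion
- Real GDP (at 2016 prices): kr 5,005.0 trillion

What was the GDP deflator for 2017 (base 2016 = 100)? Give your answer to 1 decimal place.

GDP deflator = (Nominal / Real) × 100 = 8953.9 / 5005.0 × 100 = 178.90.

178.9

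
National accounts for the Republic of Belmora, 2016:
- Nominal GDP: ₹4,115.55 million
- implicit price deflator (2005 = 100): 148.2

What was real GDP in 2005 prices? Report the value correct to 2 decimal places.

₹2,777.02 million

Real GDP = Nominal / (implicit price deflator/100) = 4115.55 / 1.482 = 2777.02.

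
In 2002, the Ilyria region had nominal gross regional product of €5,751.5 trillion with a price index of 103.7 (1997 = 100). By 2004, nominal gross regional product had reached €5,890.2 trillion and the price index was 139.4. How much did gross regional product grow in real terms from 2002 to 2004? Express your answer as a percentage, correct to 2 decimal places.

-23.82%

Real gross regional product 2002 = 5751.5 / 1.037 = 5546.29.
Real gross regional product 2004 = 5890.2 / 1.394 = 4225.39.
Real growth = 4225.39 / 5546.29 − 1 = -0.2382.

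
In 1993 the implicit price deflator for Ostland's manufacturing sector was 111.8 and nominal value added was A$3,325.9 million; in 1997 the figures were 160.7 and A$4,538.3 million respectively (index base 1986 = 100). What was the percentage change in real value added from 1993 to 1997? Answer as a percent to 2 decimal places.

Real value added 1993 = 3325.9 / 1.118 = 2974.87.
Real value added 1997 = 4538.3 / 1.607 = 2824.08.
Real growth = 2824.08 / 2974.87 − 1 = -0.0507.

-5.07%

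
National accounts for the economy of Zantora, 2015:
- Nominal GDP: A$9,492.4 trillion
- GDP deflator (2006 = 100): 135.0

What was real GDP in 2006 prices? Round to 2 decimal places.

Real GDP = Nominal / (GDP deflator/100) = 9492.4 / 1.350 = 7031.41.

A$7,031.41 trillion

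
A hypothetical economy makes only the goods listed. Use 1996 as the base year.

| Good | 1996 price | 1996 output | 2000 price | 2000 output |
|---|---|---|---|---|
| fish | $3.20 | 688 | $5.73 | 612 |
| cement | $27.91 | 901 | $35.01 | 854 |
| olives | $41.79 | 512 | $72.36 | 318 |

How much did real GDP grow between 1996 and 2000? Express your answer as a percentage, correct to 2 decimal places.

Real GDP 1996 = Nominal GDP 1996 = 3.20·688 + 27.91·901 + 41.79·512 = 48744.99.
Real GDP 2000 (at 1996 prices) = 3.20·612 + 27.91·854 + 41.79·318 = 39082.76.
Real growth = 39082.76/48744.99 − 1 = -0.1982.

-19.82%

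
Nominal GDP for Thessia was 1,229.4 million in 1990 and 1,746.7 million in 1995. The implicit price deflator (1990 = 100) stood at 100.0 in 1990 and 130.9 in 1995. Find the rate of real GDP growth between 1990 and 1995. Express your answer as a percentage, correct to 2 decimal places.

Deflate each year: 1990 → 1229.4/1.000 = 1229.40; 1995 → 1746.7/1.309 = 1334.38.
So real GDP changed by 1334.38/1229.40 − 1 = 0.0854, i.e. 8.54%.

8.54%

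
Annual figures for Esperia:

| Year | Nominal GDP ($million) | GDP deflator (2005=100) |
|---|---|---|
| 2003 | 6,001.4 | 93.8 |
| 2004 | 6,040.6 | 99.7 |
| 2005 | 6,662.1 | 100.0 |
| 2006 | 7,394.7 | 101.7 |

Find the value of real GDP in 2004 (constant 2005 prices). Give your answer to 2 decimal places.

Real GDP 2004 = 6040.6 / 0.997 = 6058.78.

$6,058.78 million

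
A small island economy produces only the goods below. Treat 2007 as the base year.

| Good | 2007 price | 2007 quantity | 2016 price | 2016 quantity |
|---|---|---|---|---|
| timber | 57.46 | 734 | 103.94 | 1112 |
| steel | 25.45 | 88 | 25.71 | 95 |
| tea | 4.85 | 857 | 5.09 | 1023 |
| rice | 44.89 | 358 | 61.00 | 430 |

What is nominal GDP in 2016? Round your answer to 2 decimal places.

Nominal GDP 2016 = Σ (p_2016 × q_2016) = 103.94·1112 + 25.71·95 + 5.09·1023 + 61.00·430 = 149460.80.

149460.80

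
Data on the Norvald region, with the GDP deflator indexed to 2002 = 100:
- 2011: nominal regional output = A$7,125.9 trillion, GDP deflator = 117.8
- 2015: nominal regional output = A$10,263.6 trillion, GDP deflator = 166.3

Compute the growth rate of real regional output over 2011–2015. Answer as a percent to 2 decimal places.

Deflate each year: 2011 → 7125.9/1.178 = 6049.15; 2015 → 10263.6/1.663 = 6171.74.
So real regional output changed by 6171.74/6049.15 − 1 = 0.0203, i.e. 2.03%.

2.03%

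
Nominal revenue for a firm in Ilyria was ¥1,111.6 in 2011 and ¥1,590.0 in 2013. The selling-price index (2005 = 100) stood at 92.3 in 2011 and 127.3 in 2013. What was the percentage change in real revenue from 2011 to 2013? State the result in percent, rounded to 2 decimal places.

Real revenue 2011 = 1111.6 / 0.923 = 1204.33.
Real revenue 2013 = 1590.0 / 1.273 = 1249.02.
Real growth = 1249.02 / 1204.33 − 1 = 0.0371.

3.71%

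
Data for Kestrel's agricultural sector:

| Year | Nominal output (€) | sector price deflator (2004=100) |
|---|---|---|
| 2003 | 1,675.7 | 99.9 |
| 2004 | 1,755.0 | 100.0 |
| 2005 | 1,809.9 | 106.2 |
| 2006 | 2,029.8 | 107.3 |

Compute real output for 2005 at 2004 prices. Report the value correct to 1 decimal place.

Real output 2005 = 1809.9 / 1.062 = 1704.24.

€1,704.2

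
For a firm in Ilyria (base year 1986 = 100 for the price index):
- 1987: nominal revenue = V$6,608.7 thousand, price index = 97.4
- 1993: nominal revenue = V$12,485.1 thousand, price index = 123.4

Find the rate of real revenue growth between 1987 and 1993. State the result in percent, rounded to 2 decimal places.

49.11%

Real revenue 1987 = 6608.7 / 0.974 = 6785.11.
Real revenue 1993 = 12485.1 / 1.234 = 10117.59.
Real growth = 10117.59 / 6785.11 − 1 = 0.4911.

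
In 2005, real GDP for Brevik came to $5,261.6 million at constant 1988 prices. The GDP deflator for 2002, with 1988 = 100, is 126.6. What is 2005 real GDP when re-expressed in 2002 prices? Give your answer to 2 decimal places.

$6,661.19 million

Real GDP in 2002 prices = Real GDP in 1988 prices × (P_2002/P_1988) = 5261.6 × 1.266 = 6661.19.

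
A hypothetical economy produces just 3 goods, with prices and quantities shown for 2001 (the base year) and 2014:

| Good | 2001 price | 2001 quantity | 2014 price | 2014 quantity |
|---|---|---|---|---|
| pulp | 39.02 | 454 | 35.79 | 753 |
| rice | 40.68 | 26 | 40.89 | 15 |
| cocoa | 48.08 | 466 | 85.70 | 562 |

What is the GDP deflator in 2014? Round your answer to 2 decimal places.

Nominal GDP 2014 = 35.79·753 + 40.89·15 + 85.70·562 = 75726.62.
Real GDP 2014 (at 2001 prices) = 39.02·753 + 40.68·15 + 48.08·562 = 57013.22.
Deflator = Nominal/Real × 100 = 75726.62/57013.22 × 100 = 132.823.

132.82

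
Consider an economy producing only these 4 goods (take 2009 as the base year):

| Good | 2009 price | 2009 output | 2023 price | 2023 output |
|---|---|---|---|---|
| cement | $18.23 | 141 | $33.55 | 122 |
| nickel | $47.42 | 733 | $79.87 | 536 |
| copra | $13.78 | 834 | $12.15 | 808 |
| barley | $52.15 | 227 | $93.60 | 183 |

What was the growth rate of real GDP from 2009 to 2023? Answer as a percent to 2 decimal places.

Real GDP 2009 = Nominal GDP 2009 = 18.23·141 + 47.42·733 + 13.78·834 + 52.15·227 = 60659.86.
Real GDP 2023 (at 2009 prices) = 18.23·122 + 47.42·536 + 13.78·808 + 52.15·183 = 48318.87.
Real growth = 48318.87/60659.86 − 1 = -0.2034.

-20.34%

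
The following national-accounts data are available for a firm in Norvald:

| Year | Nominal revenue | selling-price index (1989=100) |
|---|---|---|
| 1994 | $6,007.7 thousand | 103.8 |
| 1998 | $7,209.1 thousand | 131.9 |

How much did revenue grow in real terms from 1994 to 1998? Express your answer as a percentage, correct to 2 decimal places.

-5.57%

Real revenue 1994 = 6007.7 / 1.038 = 5787.76.
Real revenue 1998 = 7209.1 / 1.319 = 5465.58.
Real growth = 5465.58 / 5787.76 − 1 = -0.0557.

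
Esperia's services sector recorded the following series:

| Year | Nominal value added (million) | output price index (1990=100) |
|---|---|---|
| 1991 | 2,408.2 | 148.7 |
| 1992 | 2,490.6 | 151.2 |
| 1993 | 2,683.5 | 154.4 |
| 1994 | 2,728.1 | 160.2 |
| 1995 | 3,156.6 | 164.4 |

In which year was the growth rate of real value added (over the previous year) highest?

1992: real = 2490.6/1.512 = 1647.22; growth vs 1991 (1619.50) = 1.71%.
1993: real = 2683.5/1.544 = 1738.02; growth vs 1992 (1647.22) = 5.51%.
1994: real = 2728.1/1.602 = 1702.93; growth vs 1993 (1738.02) = -2.02%.
1995: real = 3156.6/1.644 = 1920.07; growth vs 1994 (1702.93) = 12.75%.

1995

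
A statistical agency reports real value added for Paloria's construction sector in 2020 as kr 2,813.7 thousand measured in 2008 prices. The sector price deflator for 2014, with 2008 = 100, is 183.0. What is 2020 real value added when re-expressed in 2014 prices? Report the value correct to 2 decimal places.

kr 5,149.07 thousand

Real value added in 2014 prices = Real value added in 2008 prices × (P_2014/P_2008) = 2813.7 × 1.830 = 5149.07.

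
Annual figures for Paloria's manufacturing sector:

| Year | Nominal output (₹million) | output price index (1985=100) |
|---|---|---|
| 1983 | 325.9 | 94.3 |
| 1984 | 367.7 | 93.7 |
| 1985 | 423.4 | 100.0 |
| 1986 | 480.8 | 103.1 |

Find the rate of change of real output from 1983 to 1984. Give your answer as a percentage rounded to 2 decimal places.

Real output 1983 = 325.9/0.943 = 345.60.
Real output 1984 = 367.7/0.937 = 392.42.
Change = 392.42/345.60 − 1 = 0.1355.

13.55%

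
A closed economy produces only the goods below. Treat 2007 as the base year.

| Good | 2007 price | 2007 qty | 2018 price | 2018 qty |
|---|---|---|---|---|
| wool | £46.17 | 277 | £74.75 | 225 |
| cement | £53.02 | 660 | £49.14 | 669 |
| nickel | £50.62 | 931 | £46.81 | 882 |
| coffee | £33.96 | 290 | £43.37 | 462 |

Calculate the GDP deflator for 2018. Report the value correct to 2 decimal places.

104.54

Nominal GDP 2018 = 74.75·225 + 49.14·669 + 46.81·882 + 43.37·462 = 111016.77.
Real GDP 2018 (at 2007 prices) = 46.17·225 + 53.02·669 + 50.62·882 + 33.96·462 = 106194.99.
Deflator = Nominal/Real × 100 = 111016.77/106194.99 × 100 = 104.540.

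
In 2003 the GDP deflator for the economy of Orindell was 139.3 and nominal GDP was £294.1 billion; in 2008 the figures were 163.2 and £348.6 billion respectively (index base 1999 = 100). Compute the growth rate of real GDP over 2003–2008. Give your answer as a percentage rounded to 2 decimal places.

Real GDP 2003 = 294.1 / 1.393 = 211.13.
Real GDP 2008 = 348.6 / 1.632 = 213.60.
Real growth = 213.60 / 211.13 − 1 = 0.0117.

1.17%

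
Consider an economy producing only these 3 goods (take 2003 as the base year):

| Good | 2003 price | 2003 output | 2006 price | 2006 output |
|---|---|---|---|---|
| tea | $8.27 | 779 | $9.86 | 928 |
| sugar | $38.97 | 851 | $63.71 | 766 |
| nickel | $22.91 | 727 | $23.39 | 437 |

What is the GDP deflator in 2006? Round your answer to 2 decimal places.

143.41

Nominal GDP 2006 = 9.86·928 + 63.71·766 + 23.39·437 = 68173.37.
Real GDP 2006 (at 2003 prices) = 8.27·928 + 38.97·766 + 22.91·437 = 47537.25.
Deflator = Nominal/Real × 100 = 68173.37/47537.25 × 100 = 143.410.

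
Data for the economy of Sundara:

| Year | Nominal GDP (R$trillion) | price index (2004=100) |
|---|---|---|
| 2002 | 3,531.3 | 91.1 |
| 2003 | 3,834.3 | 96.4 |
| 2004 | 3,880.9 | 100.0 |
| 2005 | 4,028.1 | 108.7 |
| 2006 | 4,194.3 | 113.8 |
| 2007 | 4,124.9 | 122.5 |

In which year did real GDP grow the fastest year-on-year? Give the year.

2003

2003: real = 3834.3/0.964 = 3977.49; growth vs 2002 (3876.29) = 2.61%.
2004: real = 3880.9/1.000 = 3880.90; growth vs 2003 (3977.49) = -2.43%.
2005: real = 4028.1/1.087 = 3705.70; growth vs 2004 (3880.90) = -4.51%.
2006: real = 4194.3/1.138 = 3685.68; growth vs 2005 (3705.70) = -0.54%.
2007: real = 4124.9/1.225 = 3367.27; growth vs 2006 (3685.68) = -8.64%.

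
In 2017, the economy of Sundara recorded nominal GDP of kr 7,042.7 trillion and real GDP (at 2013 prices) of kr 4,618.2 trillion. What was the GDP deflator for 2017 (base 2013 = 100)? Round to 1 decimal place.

152.5

GDP deflator = (Nominal / Real) × 100 = 7042.7 / 4618.2 × 100 = 152.50.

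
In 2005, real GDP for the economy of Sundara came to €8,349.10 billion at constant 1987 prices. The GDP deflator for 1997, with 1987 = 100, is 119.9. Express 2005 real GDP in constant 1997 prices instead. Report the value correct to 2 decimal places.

€10,010.57 billion

Real GDP in 1997 prices = Real GDP in 1987 prices × (P_1997/P_1987) = 8349.10 × 1.199 = 10010.57.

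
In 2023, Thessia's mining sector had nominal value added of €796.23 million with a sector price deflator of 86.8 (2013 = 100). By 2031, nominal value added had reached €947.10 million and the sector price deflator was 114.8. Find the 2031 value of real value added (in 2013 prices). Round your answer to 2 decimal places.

Real value added = Nominal / (sector price deflator/100) = 947.10 / 1.148 = 825.00.

€825.00 million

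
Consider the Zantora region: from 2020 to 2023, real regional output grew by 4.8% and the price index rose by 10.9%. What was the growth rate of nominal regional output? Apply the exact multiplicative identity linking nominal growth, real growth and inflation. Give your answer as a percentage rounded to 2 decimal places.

16.22%

(1 + g_nom) = (1 + g_real)(1 + π) = 1.0480 × 1.1090 = 1.16223.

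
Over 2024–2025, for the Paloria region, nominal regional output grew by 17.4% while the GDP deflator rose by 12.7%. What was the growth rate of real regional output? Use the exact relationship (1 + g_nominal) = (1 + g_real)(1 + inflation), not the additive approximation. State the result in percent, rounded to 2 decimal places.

4.17%

(1 + g_nom) = (1 + g_real)(1 + π), so g_real = 1.1740 / 1.1270 − 1 = 0.04170.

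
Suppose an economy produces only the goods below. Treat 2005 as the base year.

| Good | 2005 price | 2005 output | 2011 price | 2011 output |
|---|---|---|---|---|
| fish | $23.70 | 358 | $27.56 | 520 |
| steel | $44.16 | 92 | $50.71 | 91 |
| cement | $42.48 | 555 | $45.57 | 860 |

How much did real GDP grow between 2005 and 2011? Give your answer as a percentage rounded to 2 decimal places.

Real GDP 2005 = Nominal GDP 2005 = 23.70·358 + 44.16·92 + 42.48·555 = 36123.72.
Real GDP 2011 (at 2005 prices) = 23.70·520 + 44.16·91 + 42.48·860 = 52875.36.
Real growth = 52875.36/36123.72 − 1 = 0.4637.

46.37%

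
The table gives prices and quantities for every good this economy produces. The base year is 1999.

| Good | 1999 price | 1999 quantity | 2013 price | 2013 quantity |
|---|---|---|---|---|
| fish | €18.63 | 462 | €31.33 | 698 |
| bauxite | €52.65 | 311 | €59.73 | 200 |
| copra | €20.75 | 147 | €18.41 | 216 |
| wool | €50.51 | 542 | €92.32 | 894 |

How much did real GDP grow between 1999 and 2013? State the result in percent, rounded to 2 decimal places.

32.06%

Real GDP 1999 = Nominal GDP 1999 = 18.63·462 + 52.65·311 + 20.75·147 + 50.51·542 = 55407.88.
Real GDP 2013 (at 1999 prices) = 18.63·698 + 52.65·200 + 20.75·216 + 50.51·894 = 73171.68.
Real growth = 73171.68/55407.88 − 1 = 0.3206.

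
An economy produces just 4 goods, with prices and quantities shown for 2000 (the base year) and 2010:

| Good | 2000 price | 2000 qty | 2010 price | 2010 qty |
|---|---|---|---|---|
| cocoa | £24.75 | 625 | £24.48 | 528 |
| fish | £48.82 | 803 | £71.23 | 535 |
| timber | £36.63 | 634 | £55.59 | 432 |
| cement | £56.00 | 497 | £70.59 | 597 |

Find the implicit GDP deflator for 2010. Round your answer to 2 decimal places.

Nominal GDP 2010 = 24.48·528 + 71.23·535 + 55.59·432 + 70.59·597 = 117190.60.
Real GDP 2010 (at 2000 prices) = 24.75·528 + 48.82·535 + 36.63·432 + 56.00·597 = 88442.86.
Deflator = Nominal/Real × 100 = 117190.60/88442.86 × 100 = 132.504.

132.50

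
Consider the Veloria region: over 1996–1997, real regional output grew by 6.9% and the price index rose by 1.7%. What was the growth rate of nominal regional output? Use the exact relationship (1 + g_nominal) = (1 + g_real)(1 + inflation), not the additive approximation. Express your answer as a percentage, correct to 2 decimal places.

8.72%

(1 + g_nom) = (1 + g_real)(1 + π) = 1.0690 × 1.0170 = 1.08717.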